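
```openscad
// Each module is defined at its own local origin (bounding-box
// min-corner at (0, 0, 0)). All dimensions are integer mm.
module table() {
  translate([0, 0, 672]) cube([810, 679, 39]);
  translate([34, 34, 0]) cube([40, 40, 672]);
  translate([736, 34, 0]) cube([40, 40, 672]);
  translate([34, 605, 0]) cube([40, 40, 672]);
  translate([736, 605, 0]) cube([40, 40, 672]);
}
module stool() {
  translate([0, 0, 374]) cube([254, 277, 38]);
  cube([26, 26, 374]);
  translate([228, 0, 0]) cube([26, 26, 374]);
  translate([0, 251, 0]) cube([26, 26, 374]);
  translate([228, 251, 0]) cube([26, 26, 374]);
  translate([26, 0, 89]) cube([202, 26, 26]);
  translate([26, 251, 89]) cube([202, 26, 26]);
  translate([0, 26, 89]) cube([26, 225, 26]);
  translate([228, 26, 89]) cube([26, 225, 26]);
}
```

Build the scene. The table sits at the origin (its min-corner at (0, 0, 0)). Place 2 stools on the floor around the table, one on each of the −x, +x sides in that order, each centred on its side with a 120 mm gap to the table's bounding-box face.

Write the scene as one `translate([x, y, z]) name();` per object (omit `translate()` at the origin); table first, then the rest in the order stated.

table();
translate([-374, 201, 0]) stool();
translate([930, 201, 0]) stool();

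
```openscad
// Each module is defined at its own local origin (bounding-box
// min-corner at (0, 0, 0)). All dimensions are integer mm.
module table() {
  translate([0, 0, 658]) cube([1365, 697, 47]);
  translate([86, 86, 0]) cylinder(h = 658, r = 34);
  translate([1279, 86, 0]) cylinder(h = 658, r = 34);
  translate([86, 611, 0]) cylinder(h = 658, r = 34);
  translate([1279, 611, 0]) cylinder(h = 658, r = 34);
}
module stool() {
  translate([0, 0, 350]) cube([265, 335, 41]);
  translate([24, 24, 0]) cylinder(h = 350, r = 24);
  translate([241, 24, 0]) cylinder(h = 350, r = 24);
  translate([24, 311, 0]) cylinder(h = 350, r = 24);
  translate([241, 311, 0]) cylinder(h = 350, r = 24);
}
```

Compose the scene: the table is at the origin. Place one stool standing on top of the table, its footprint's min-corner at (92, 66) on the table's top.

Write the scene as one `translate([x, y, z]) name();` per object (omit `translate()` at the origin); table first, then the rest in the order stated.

table();
translate([92, 66, 705]) stool();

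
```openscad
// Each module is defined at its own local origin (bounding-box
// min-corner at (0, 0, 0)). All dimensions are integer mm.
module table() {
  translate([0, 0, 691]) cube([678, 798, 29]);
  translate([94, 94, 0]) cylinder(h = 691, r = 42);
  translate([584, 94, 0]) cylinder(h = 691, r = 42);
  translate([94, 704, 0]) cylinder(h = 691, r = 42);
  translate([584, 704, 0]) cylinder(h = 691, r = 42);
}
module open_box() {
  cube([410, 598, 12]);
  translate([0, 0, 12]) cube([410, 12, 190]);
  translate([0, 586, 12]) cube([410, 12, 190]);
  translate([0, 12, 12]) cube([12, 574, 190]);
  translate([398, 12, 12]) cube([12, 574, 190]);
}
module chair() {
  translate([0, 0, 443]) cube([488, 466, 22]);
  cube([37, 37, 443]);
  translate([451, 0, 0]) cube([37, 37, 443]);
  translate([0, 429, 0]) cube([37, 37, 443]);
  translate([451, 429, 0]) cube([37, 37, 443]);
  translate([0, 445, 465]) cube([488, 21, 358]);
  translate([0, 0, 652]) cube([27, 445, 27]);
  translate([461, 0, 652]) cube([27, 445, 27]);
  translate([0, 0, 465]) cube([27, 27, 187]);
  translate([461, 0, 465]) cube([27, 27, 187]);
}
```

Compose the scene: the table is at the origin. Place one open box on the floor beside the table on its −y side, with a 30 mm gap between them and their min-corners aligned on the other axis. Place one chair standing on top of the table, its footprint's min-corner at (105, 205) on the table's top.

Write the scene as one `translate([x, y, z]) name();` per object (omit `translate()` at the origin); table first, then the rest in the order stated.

table();
translate([0, -628, 0]) open_box();
translate([105, 205, 720]) chair();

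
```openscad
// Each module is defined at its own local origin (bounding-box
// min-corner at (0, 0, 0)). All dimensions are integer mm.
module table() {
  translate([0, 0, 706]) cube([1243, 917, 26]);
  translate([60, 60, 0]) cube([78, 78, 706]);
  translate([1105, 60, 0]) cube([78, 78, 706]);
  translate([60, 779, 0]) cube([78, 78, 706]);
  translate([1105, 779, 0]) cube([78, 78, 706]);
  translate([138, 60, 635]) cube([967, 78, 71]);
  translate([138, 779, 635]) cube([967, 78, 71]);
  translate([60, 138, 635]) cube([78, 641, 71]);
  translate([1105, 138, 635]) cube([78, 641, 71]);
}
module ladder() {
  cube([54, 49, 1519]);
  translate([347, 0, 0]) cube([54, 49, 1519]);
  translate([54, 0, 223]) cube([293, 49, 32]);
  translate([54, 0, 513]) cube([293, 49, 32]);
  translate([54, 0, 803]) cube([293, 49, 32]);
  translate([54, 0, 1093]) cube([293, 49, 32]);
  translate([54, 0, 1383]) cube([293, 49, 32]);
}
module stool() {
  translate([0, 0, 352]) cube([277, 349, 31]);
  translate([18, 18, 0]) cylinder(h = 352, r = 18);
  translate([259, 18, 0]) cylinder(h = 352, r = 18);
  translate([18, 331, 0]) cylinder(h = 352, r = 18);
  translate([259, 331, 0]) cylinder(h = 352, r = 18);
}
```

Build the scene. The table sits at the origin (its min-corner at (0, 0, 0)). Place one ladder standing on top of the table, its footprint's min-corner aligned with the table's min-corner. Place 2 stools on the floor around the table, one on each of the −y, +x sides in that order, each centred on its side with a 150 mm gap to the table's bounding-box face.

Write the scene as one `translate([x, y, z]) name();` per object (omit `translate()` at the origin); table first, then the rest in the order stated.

table();
translate([0, 0, 732]) ladder();
translate([483, -499, 0]) stool();
translate([1393, 284, 0]) stool();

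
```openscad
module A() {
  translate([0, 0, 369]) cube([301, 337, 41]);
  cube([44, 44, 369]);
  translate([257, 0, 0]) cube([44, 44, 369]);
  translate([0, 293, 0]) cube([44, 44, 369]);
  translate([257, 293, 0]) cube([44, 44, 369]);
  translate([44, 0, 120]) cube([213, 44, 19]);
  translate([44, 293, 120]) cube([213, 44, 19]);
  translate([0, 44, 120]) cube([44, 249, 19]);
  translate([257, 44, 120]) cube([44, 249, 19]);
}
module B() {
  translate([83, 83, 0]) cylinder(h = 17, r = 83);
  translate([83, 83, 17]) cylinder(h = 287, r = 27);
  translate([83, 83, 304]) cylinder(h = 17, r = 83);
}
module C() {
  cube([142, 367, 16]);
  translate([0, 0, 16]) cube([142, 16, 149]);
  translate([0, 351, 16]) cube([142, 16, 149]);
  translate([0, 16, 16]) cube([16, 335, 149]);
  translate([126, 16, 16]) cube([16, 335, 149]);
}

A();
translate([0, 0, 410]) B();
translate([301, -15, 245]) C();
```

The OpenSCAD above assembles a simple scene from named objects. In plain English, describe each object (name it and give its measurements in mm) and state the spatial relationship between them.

A is a simple wooden stool: a rectangular seat 301 mm (x) by 337 mm (y), 41 mm thick, top face at z = 410 mm, on four square legs, each 44×44 mm in cross-section. The legs rest on z = 0, each flush with a corner of the seat. Four stretchers, 44 mm wide and 19 mm tall, connect adjacent legs with their undersides at z = 120 mm, each running between the inner faces of the legs it joins and aligned with the legs' outer faces on the other axis.

B is a spool: two coaxial disc flanges of radius 83 mm and thickness 17 mm, joined by a core cylinder of radius 27 mm and height 287 mm. The lower flange rests on z = 0 and the three cylinders share a vertical axis.

C is an open storage box with external size 142×367×165 mm and wall thickness 16 mm (the base is also 16 mm thick). The base covers the whole footprint; the four walls stand on the base, with the y-facing walls full-width and the x-facing walls fitting between their inner faces.

The spool is on top of the stool. The open box is beside the stool with their tops flush at z = 410.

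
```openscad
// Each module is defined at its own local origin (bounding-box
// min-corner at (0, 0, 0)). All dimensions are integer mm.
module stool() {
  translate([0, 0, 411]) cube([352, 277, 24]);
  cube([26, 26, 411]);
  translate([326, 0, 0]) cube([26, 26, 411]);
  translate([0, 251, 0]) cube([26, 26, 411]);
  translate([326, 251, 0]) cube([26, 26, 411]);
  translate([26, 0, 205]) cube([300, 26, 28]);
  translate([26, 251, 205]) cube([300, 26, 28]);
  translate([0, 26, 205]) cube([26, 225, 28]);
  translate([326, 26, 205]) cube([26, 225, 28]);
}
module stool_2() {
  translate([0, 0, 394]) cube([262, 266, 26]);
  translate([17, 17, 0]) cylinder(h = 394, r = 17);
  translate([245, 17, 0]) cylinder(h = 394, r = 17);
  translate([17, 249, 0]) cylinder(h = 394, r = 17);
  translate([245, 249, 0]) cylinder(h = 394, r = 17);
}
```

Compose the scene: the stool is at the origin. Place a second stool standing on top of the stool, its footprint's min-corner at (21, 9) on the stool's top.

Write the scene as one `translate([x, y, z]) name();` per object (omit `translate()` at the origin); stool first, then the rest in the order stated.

stool();
translate([21, 9, 435]) stool_2();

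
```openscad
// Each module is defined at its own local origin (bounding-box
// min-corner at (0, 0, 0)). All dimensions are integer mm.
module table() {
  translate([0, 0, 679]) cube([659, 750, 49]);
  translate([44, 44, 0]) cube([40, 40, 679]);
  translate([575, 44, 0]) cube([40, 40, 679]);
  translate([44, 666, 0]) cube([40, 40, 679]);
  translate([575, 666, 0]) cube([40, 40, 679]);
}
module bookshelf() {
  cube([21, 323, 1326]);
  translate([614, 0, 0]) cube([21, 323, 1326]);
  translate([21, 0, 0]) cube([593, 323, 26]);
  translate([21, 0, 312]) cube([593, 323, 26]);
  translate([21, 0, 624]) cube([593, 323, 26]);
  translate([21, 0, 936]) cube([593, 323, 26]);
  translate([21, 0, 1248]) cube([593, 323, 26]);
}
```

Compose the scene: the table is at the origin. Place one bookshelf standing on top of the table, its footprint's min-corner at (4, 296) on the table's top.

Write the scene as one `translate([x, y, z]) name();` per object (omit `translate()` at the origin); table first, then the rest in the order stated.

table();
translate([4, 296, 728]) bookshelf();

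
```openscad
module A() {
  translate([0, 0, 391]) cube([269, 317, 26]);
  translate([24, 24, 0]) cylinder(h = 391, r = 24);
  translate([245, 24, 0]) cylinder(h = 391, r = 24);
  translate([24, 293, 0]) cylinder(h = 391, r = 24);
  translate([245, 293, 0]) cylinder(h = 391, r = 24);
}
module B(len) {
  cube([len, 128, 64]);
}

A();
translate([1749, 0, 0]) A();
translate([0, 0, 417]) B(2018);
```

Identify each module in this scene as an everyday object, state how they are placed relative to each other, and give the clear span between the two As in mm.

A is a stool. B is a beam. A beam spans the tops of two stools. The clear span between the two stools is 1480 mm.

Second stool starts at x = 1749; first ends at x = 269; clear span = 1749 − 269 = 1480 mm.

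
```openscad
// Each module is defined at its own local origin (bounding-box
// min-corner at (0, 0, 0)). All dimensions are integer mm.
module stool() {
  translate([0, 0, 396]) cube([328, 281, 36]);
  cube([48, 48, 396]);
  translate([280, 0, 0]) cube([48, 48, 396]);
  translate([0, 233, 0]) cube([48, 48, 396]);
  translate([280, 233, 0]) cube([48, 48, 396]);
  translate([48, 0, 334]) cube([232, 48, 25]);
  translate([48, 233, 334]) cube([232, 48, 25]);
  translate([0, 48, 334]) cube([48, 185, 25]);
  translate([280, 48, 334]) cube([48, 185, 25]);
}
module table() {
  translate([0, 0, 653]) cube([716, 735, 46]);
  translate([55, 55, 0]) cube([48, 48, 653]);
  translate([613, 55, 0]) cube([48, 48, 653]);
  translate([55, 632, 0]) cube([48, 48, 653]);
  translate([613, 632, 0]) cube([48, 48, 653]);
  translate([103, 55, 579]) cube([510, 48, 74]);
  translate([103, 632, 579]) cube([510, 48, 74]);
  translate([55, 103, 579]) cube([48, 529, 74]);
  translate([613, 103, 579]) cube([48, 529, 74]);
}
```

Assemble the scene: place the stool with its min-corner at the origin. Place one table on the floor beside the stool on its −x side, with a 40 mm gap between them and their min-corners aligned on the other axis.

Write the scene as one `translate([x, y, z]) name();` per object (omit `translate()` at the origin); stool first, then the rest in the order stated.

stool();
translate([-756, 0, 0]) table();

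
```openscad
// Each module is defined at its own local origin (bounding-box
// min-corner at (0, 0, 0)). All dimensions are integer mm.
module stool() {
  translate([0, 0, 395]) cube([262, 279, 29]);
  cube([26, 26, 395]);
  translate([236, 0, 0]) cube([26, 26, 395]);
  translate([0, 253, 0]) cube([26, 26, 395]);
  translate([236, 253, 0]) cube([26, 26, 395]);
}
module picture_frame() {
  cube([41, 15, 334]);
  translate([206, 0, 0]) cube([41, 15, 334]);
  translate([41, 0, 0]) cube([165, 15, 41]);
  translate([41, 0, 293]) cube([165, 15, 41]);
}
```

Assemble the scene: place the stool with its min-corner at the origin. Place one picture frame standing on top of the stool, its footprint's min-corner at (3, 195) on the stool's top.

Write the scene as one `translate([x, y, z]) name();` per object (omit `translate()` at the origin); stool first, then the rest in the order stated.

stool();
translate([3, 195, 424]) picture_frame();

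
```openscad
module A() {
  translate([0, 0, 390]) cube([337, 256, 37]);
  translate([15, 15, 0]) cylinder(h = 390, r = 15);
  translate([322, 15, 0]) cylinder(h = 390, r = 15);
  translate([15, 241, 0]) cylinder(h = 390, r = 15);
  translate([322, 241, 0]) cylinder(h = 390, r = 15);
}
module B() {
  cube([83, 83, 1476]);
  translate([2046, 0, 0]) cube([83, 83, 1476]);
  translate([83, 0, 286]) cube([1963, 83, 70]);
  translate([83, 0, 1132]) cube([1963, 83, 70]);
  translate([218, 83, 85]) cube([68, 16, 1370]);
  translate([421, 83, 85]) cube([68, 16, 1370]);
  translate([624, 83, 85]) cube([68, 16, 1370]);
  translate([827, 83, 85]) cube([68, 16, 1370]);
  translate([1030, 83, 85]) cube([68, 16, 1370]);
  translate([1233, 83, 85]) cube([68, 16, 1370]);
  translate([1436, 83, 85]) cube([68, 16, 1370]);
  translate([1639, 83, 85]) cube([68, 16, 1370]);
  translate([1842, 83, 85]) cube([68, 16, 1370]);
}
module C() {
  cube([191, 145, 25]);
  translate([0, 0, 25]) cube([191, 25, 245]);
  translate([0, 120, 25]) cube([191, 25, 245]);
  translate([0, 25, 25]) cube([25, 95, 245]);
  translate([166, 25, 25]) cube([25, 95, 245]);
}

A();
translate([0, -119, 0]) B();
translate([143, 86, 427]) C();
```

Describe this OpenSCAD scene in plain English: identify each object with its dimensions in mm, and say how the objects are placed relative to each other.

A is a four-legged stool. The seat is 337×256 mm, 37 mm thick, top at z = 427 mm. It stands on four round legs, each 30 mm in diameter, from z = 0 to the seat underside, each leg's axis is inset half a diameter from the nearest pair of seat edges (so the leg's bounding box is flush with the corner).

B is a fence section. Two 83×83 mm posts, 1476 mm tall, stand on the floor with a clear span of 1963 mm between their inner faces. Two horizontal rails of 83×70 mm section span the gap between the posts with their undersides at z = 286 mm and z = 1132 mm, flush with the posts' −y face. 9 pickets, each 68 mm wide, 16 mm thick and 1370 mm tall, are fixed to the +y face of the rails with their bottoms at z = 85 mm, evenly spaced across the span with equal gaps (rounded down to the nearest mm) at the −x end and between each pair — any rounding remainder accumulates at the +x end.

C is an open-topped rectangular box: outside dimensions 191×145×270 mm, with a uniform wall and base thickness of 25 mm. The base is a full 191×145 slab on the floor; four walls sit on top of the base. The front and back walls (the −y and +y sides) span the full width; the two side walls fit between them.

The fence section is on the floor beside the stool on its −y side. The open box is on top of the stool.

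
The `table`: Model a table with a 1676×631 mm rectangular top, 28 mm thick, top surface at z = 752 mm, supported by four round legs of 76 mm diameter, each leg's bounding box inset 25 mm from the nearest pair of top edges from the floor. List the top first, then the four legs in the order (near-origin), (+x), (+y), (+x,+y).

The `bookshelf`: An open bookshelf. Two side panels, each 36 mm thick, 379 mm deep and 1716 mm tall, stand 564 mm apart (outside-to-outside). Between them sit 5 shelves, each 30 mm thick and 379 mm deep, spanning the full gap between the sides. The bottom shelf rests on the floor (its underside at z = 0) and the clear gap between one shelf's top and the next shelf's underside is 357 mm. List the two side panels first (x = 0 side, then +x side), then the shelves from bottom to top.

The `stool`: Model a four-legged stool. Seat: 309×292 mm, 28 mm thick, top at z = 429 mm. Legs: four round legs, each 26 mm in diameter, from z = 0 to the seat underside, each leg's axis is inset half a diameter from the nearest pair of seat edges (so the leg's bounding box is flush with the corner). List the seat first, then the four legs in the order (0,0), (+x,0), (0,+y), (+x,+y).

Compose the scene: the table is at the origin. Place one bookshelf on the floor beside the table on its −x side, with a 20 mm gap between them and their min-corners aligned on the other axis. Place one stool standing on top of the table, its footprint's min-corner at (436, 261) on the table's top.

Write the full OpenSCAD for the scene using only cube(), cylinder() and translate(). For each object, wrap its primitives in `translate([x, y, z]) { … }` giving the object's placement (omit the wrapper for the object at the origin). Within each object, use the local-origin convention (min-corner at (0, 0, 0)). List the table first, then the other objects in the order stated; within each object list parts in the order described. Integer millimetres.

translate([0, 0, 724]) cube([1676, 631, 28]);
translate([63, 63, 0]) cylinder(h = 724, r = 38);
translate([1613, 63, 0]) cylinder(h = 724, r = 38);
translate([63, 568, 0]) cylinder(h = 724, r = 38);
translate([1613, 568, 0]) cylinder(h = 724, r = 38);
translate([-584, 0, 0]) {
  cube([36, 379, 1716]);
  translate([528, 0, 0]) cube([36, 379, 1716]);
  translate([36, 0, 0]) cube([492, 379, 30]);
  translate([36, 0, 387]) cube([492, 379, 30]);
  translate([36, 0, 774]) cube([492, 379, 30]);
  translate([36, 0, 1161]) cube([492, 379, 30]);
  translate([36, 0, 1548]) cube([492, 379, 30]);
}
translate([436, 261, 752]) {
  translate([0, 0, 401]) cube([309, 292, 28]);
  translate([13, 13, 0]) cylinder(h = 401, r = 13);
  translate([296, 13, 0]) cylinder(h = 401, r = 13);
  translate([13, 279, 0]) cylinder(h = 401, r = 13);
  translate([296, 279, 0]) cylinder(h = 401, r = 13);
}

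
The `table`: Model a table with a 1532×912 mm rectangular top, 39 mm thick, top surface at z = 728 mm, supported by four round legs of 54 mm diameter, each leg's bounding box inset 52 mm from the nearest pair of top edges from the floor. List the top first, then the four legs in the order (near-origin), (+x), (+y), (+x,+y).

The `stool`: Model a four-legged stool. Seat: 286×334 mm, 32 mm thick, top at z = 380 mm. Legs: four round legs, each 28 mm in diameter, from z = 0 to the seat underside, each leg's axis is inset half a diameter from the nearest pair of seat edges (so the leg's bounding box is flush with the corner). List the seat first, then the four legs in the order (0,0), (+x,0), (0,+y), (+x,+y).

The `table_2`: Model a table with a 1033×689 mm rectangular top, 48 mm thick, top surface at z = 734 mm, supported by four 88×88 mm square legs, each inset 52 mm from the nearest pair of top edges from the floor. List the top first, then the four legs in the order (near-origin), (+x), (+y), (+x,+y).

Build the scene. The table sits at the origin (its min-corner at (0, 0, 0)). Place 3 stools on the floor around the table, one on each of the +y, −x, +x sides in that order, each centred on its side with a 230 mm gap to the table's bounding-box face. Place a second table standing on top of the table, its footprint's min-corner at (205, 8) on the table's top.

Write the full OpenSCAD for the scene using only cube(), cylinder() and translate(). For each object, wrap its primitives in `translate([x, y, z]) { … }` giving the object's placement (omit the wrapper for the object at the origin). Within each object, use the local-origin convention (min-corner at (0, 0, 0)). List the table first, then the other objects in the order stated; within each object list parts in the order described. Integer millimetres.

translate([0, 0, 689]) cube([1532, 912, 39]);
translate([79, 79, 0]) cylinder(h = 689, r = 27);
translate([1453, 79, 0]) cylinder(h = 689, r = 27);
translate([79, 833, 0]) cylinder(h = 689, r = 27);
translate([1453, 833, 0]) cylinder(h = 689, r = 27);
translate([623, 1142, 0]) {
  translate([0, 0, 348]) cube([286, 334, 32]);
  translate([14, 14, 0]) cylinder(h = 348, r = 14);
  translate([272, 14, 0]) cylinder(h = 348, r = 14);
  translate([14, 320, 0]) cylinder(h = 348, r = 14);
  translate([272, 320, 0]) cylinder(h = 348, r = 14);
}
translate([-516, 289, 0]) {
  translate([0, 0, 348]) cube([286, 334, 32]);
  translate([14, 14, 0]) cylinder(h = 348, r = 14);
  translate([272, 14, 0]) cylinder(h = 348, r = 14);
  translate([14, 320, 0]) cylinder(h = 348, r = 14);
  translate([272, 320, 0]) cylinder(h = 348, r = 14);
}
translate([1762, 289, 0]) {
  translate([0, 0, 348]) cube([286, 334, 32]);
  translate([14, 14, 0]) cylinder(h = 348, r = 14);
  translate([272, 14, 0]) cylinder(h = 348, r = 14);
  translate([14, 320, 0]) cylinder(h = 348, r = 14);
  translate([272, 320, 0]) cylinder(h = 348, r = 14);
}
translate([205, 8, 728]) {
  translate([0, 0, 686]) cube([1033, 689, 48]);
  translate([52, 52, 0]) cube([88, 88, 686]);
  translate([893, 52, 0]) cube([88, 88, 686]);
  translate([52, 549, 0]) cube([88, 88, 686]);
  translate([893, 549, 0]) cube([88, 88, 686]);
}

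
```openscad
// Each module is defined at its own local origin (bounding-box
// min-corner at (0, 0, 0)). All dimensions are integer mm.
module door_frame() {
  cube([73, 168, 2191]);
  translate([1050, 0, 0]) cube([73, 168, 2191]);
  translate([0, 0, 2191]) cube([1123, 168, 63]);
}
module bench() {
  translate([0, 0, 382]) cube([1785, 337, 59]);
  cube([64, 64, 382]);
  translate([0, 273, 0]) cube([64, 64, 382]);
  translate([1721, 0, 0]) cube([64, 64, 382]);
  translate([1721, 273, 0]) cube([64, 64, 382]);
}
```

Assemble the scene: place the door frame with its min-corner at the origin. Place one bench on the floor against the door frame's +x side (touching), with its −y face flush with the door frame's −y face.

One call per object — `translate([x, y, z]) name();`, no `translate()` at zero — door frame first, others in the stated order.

door_frame();
translate([1123, 0, 0]) bench();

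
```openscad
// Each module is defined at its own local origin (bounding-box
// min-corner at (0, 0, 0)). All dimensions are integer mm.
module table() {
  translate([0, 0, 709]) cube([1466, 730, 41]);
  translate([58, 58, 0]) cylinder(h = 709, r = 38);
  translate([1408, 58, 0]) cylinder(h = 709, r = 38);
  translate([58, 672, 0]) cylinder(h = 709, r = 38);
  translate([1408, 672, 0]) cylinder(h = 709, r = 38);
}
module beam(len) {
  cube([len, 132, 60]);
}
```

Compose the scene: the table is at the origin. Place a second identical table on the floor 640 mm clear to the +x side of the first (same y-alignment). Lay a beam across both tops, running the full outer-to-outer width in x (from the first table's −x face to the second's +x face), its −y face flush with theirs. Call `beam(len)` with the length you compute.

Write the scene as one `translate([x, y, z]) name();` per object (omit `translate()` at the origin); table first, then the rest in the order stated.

table();
translate([2106, 0, 0]) table();
translate([0, 0, 750]) beam(3572);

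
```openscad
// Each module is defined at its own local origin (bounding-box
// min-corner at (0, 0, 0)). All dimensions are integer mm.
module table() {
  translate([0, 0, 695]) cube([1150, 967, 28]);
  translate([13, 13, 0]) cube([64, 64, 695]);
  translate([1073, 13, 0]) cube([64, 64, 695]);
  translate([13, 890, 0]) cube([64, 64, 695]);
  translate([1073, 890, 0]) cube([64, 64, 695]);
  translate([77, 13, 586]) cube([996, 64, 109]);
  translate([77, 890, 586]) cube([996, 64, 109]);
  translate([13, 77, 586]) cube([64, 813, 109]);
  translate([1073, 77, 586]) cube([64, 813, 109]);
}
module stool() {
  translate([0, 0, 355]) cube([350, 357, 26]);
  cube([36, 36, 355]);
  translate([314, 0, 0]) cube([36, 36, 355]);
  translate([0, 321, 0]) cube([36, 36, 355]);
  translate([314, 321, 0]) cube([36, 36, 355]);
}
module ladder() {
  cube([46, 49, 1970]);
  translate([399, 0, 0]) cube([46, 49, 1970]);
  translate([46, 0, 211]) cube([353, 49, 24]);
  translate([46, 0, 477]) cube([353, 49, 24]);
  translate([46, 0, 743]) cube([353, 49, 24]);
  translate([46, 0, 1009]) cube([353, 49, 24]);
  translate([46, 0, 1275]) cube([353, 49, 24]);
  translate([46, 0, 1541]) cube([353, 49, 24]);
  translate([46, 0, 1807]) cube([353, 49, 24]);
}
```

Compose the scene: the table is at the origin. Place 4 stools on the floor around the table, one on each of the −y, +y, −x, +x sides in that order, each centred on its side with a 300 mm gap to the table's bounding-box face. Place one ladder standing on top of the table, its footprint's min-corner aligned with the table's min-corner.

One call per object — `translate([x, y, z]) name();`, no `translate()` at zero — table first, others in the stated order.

table();
translate([400, -657, 0]) stool();
translate([400, 1267, 0]) stool();
translate([-650, 305, 0]) stool();
translate([1450, 305, 0]) stool();
translate([0, 0, 723]) ladder();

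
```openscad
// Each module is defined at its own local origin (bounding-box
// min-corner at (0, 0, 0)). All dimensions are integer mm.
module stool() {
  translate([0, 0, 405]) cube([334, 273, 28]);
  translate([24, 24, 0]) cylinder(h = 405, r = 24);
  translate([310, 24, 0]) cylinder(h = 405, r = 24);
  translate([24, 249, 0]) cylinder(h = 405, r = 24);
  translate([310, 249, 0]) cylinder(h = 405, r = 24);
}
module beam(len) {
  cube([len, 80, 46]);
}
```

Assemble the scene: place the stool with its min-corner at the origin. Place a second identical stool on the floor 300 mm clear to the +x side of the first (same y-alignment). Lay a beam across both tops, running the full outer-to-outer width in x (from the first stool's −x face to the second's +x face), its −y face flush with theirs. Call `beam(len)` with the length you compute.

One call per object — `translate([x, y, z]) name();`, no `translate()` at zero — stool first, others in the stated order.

stool();
translate([634, 0, 0]) stool();
translate([0, 0, 433]) beam(968);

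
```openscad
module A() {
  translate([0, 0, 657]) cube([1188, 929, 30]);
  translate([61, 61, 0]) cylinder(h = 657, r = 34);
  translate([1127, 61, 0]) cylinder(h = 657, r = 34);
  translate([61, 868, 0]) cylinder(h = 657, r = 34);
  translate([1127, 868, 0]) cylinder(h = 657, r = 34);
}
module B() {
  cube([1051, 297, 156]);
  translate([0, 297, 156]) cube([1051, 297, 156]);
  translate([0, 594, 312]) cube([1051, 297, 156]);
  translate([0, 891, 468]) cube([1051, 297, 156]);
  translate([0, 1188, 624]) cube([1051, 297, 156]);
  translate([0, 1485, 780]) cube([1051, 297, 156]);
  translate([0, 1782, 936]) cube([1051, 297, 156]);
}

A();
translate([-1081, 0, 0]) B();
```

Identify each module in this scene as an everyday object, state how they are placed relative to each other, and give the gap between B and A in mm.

A is a table. B is a staircase. The staircase is on the floor beside the table on its −x side. The gap between the staircase and the table is 30 mm.

The staircase's nearest face is 30 mm from the table's −x face.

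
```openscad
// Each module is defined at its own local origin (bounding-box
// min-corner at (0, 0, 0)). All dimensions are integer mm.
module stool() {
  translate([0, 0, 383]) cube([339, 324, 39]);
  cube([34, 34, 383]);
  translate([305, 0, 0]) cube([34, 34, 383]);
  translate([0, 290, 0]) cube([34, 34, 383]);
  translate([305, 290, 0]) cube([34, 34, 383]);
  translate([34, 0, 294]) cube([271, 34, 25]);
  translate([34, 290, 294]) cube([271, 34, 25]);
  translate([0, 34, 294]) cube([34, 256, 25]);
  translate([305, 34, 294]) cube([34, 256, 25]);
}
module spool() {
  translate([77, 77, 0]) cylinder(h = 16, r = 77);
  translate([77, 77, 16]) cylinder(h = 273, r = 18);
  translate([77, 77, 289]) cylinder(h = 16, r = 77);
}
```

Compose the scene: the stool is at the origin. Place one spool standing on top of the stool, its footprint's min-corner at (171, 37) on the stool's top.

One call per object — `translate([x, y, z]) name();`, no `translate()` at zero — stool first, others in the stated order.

stool();
translate([171, 37, 422]) spool();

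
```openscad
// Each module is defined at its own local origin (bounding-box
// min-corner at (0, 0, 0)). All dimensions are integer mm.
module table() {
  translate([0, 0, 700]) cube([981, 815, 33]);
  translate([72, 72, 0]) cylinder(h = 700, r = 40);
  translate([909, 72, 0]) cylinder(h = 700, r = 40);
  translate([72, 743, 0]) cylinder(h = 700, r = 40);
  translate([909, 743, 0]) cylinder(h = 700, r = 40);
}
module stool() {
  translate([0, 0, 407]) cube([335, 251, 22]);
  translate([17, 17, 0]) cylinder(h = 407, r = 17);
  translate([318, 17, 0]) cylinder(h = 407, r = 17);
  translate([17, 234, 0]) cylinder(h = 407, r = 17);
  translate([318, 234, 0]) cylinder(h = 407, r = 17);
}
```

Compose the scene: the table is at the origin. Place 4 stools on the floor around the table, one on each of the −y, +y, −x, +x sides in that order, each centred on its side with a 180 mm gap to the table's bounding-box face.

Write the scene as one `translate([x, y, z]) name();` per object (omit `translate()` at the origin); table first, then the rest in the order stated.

table();
translate([323, -431, 0]) stool();
translate([323, 995, 0]) stool();
translate([-515, 282, 0]) stool();
translate([1161, 282, 0]) stool();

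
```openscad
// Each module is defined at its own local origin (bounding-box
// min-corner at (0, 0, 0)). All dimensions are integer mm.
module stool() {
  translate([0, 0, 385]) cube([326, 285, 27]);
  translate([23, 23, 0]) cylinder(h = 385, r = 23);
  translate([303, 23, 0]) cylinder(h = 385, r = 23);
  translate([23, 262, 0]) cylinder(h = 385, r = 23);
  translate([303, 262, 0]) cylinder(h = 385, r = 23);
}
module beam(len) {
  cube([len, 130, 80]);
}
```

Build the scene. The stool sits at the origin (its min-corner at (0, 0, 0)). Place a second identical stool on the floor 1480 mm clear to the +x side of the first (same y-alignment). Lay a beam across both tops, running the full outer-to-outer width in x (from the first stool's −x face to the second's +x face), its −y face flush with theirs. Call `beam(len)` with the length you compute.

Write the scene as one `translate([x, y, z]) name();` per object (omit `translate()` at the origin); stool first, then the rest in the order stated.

stool();
translate([1806, 0, 0]) stool();
translate([0, 0, 412]) beam(2132);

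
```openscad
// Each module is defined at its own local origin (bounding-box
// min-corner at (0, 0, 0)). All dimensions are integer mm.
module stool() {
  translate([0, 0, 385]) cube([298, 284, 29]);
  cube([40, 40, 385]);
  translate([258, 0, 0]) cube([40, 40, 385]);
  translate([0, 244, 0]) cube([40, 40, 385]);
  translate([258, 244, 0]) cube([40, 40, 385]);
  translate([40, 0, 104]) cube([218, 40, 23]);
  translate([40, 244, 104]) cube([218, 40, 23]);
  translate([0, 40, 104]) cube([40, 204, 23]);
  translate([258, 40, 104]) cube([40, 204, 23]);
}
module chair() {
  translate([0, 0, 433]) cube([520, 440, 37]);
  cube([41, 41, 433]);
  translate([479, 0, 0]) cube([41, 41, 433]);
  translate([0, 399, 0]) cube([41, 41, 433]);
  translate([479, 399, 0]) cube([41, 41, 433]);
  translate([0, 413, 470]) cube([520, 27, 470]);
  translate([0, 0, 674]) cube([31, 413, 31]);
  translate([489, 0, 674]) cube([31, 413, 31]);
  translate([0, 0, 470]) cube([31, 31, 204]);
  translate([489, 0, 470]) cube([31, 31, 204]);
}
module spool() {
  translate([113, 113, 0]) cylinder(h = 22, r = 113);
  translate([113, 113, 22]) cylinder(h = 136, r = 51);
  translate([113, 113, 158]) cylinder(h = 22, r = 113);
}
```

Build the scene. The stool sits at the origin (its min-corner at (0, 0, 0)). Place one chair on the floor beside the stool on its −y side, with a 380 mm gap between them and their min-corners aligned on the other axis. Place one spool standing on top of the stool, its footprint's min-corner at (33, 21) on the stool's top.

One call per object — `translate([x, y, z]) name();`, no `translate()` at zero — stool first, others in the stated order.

stool();
translate([0, -820, 0]) chair();
translate([33, 21, 414]) spool();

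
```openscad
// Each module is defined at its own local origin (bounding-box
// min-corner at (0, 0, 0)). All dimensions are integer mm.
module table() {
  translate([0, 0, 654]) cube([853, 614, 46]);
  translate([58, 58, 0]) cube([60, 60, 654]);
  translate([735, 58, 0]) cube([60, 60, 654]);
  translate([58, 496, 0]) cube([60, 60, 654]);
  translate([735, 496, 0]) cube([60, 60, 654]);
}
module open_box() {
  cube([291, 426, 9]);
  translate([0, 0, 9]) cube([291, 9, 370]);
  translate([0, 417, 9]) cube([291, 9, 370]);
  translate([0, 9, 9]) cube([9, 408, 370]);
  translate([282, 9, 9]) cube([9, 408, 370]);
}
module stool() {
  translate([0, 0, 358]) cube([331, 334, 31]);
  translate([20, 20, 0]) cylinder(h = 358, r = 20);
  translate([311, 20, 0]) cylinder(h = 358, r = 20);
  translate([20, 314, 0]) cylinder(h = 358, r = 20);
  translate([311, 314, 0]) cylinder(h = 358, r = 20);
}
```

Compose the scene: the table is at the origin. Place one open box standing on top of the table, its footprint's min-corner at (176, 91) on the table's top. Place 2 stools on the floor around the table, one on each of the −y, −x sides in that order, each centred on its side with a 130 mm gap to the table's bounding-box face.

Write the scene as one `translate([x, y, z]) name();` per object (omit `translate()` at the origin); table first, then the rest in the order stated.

table();
translate([176, 91, 700]) open_box();
translate([261, -464, 0]) stool();
translate([-461, 140, 0]) stool();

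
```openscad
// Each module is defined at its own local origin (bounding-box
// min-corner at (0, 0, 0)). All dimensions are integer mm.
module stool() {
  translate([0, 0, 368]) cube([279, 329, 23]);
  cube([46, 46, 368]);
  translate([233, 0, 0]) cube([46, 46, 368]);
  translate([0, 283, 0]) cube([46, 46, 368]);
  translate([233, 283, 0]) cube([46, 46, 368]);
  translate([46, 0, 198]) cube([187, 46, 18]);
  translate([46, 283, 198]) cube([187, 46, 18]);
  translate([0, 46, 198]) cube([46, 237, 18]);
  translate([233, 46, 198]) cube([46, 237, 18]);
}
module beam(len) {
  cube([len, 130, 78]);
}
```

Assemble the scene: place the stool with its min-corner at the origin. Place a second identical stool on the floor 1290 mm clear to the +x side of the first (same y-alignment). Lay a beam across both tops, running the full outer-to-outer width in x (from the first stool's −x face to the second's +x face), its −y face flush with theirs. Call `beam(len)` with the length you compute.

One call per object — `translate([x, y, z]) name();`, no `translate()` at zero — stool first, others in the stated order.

stool();
translate([1569, 0, 0]) stool();
translate([0, 0, 391]) beam(1848);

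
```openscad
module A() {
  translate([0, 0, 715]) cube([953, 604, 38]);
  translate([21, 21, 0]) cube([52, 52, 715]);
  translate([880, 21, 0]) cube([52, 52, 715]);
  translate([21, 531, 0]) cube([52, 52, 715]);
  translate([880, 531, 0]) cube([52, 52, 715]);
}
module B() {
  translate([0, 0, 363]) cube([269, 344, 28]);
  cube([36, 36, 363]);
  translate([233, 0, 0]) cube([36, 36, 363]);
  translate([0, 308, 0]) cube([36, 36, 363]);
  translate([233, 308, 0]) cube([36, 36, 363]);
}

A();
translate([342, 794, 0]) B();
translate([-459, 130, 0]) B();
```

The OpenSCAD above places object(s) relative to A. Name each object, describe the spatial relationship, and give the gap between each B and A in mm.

A is a table. B is a stool. Two stools sit around the table at the +y, −x sides. The gap between each stool and the table is 190 mm.

Each stool's nearest face is 190 mm from the table's bounding box.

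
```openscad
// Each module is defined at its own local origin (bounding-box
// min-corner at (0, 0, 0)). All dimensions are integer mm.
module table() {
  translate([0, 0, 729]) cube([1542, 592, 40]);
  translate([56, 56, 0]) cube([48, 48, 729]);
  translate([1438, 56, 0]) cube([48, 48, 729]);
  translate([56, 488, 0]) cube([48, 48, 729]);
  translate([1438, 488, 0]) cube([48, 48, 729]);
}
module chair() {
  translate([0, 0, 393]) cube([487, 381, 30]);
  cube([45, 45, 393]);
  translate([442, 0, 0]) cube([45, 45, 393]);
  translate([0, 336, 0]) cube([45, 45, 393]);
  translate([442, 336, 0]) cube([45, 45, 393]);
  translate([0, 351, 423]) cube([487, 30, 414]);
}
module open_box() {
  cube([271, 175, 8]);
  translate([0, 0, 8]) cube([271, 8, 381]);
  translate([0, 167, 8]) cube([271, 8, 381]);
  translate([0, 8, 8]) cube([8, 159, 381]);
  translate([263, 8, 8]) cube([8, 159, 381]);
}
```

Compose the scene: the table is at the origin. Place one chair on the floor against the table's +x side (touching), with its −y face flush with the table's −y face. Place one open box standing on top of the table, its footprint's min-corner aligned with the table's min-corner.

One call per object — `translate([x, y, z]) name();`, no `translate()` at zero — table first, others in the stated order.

table();
translate([1542, 0, 0]) chair();
translate([0, 0, 769]) open_box();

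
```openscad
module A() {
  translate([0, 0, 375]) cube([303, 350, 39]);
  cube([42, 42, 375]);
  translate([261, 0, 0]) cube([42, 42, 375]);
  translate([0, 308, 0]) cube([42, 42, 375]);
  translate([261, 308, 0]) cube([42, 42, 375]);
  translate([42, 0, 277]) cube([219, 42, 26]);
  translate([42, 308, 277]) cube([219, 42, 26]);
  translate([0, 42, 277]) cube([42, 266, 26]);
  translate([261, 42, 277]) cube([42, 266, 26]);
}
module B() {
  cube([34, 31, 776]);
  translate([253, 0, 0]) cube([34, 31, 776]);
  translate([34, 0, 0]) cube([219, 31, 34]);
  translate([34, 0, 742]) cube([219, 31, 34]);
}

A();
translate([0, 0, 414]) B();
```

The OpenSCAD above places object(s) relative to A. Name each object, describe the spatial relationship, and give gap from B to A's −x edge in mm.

A is a stool. B is a picture frame. The picture frame is on top of the stool. The gap from the picture frame to the stool's −x edge is 0 mm.

The picture frame's min-x is at 0; the stool's min-x is 0; gap = 0 mm.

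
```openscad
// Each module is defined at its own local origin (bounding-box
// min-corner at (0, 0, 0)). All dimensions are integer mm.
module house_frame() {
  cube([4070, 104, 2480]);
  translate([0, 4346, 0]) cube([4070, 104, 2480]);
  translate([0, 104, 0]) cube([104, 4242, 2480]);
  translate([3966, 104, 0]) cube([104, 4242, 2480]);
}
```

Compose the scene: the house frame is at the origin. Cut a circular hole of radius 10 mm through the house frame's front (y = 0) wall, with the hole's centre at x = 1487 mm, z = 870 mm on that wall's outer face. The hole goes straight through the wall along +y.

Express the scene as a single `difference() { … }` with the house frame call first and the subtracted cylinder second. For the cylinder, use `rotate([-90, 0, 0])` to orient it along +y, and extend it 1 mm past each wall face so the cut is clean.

difference() {
  house_frame();
  translate([1487, -1, 870]) rotate([-90, 0, 0]) cylinder(h = 106, r = 10);
}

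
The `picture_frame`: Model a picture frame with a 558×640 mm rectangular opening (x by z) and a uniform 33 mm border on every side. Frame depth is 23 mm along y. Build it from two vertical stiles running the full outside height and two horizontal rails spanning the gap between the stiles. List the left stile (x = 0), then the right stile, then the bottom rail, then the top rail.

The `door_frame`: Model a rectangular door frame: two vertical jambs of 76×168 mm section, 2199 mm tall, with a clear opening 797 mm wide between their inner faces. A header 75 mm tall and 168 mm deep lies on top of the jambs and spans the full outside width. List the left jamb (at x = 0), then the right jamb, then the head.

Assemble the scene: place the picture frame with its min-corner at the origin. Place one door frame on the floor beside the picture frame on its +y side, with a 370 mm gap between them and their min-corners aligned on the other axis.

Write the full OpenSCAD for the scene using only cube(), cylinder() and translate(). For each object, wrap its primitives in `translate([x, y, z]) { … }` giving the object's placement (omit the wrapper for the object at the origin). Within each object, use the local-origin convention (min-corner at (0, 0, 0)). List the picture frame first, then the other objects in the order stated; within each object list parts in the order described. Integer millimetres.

cube([33, 23, 706]);
translate([591, 0, 0]) cube([33, 23, 706]);
translate([33, 0, 0]) cube([558, 23, 33]);
translate([33, 0, 673]) cube([558, 23, 33]);
translate([0, 393, 0]) {
  cube([76, 168, 2199]);
  translate([873, 0, 0]) cube([76, 168, 2199]);
  translate([0, 0, 2199]) cube([949, 168, 75]);
}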